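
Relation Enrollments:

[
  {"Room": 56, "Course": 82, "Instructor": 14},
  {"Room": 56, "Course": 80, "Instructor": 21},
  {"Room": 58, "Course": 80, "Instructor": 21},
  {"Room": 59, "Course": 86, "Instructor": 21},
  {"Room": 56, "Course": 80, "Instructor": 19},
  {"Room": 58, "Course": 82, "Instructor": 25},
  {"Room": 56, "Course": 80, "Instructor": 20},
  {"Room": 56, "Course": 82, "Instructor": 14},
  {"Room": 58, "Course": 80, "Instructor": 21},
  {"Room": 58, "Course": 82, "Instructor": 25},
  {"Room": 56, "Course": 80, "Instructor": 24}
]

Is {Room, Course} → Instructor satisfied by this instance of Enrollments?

(Room=56, Course=82): 2 rows → Instructor = 14, 14 ✓
(Room=56, Course=80): 4 rows → Instructor takes values {21, 19, 20, 24} — violation
(Room=58, Course=80): 2 rows → Instructor = 21, 21 ✓
(Room=59, Course=86): 1 row → Instructor = 21 ✓
(Room=58, Course=82): 2 rows → Instructor = 25, 25 ✓
Two rows agree on {Room, Course} but differ on Instructor, so {Room, Course} → Instructor does not hold.

No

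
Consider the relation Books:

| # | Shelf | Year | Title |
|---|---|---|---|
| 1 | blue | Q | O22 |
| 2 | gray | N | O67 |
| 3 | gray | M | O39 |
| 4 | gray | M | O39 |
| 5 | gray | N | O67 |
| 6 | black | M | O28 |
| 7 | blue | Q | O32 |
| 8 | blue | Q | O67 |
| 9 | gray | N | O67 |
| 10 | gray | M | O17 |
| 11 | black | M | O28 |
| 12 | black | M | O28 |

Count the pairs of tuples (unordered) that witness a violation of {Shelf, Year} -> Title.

(Shelf=blue, Year=Q): violating pairs (1,7), (1,8), (7,8) — 3 pairs.
(Shelf=gray, Year=N): all 3 rows agree on Title — 0 pairs.
(Shelf=gray, Year=M): violating pairs (3,10), (4,10) — 2 pairs.
(Shelf=black, Year=M): all 3 rows agree on Title — 0 pairs.

5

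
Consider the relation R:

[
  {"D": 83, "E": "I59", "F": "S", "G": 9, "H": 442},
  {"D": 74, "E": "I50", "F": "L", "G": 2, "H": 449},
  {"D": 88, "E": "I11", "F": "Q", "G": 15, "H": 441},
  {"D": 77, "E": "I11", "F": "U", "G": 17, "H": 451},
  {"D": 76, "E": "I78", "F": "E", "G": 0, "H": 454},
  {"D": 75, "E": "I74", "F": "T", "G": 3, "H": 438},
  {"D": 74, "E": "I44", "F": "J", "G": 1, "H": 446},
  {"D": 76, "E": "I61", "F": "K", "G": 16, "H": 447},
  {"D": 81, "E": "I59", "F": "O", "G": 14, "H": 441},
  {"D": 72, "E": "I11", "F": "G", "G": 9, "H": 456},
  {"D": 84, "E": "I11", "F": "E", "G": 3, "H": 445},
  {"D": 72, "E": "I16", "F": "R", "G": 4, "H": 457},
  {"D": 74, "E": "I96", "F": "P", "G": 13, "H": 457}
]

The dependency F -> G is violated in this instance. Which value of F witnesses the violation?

E

F=S: 1 row → G = 9 ✓
F=L: 1 row → G = 2 ✓
F=Q: 1 row → G = 15 ✓
F=U: 1 row → G = 17 ✓
F=E: 2 rows → G takes values {0, 3} — violation
F=T: 1 row → G = 3 ✓
F=J: 1 row → G = 1 ✓
F=K: 1 row → G = 16 ✓
F=O: 1 row → G = 14 ✓
F=G: 1 row → G = 9 ✓
F=R: 1 row → G = 4 ✓
F=P: 1 row → G = 13 ✓
The only F value with inconsistent G is F=E.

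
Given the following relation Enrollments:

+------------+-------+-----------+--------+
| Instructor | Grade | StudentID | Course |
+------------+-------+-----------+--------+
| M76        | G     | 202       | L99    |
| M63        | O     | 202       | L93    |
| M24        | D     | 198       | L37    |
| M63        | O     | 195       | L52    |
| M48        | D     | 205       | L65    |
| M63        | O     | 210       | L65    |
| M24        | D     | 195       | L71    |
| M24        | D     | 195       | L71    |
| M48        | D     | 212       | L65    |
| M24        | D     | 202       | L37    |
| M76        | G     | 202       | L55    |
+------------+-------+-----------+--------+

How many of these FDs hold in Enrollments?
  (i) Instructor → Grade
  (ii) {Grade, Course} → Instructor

(i) Instructor → Grade: every LHS value maps to a single RHS value — holds.
(ii) {Grade, Course} → Instructor: every LHS value maps to a single RHS value — holds.
2 of the 2 dependencies hold.

2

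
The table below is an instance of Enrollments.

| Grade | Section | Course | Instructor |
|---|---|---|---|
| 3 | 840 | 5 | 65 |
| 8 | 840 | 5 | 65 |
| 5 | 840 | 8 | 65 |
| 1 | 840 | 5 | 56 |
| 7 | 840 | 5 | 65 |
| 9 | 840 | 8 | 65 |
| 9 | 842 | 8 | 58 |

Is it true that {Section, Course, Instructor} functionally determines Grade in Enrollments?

(Section=840, Course=5, Instructor=65): 3 rows → Grade takes values {3, 8, 7} — violation
(Section=840, Course=8, Instructor=65): 2 rows → Grade takes values {5, 9} — violation
(Section=840, Course=5, Instructor=56): 1 row → Grade = 1 ✓
(Section=842, Course=8, Instructor=58): 1 row → Grade = 9 ✓
Two rows agree on {Section, Course, Instructor} but differ on Grade, so {Section, Course, Instructor} -> Grade does not hold.

No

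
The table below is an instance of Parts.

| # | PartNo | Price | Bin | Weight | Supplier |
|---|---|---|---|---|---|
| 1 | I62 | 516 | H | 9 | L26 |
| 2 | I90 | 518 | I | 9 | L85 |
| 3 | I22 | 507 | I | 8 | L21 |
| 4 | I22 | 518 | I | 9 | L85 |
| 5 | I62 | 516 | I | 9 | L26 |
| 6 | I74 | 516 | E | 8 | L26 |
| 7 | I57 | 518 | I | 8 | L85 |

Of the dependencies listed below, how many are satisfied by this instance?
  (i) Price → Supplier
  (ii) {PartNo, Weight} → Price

(i) Price → Supplier: every LHS value maps to a single RHS value — holds.
(ii) {PartNo, Weight} → Price: every LHS value maps to a single RHS value — holds.
2 of the 2 dependencies hold.

2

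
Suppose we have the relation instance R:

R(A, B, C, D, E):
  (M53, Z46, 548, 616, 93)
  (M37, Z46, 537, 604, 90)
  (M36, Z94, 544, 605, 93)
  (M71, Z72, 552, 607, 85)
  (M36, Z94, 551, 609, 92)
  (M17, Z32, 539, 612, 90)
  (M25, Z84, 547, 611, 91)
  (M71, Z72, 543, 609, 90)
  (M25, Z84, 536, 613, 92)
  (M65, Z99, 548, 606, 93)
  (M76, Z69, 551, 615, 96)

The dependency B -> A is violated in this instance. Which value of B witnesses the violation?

Z46

B=Z46: 2 rows → A takes values {M53, M37} — violation
B=Z94: 2 rows → A = M36, M36 ✓
B=Z72: 2 rows → A = M71, M71 ✓
B=Z32: 1 row → A = M17 ✓
B=Z84: 2 rows → A = M25, M25 ✓
B=Z99: 1 row → A = M65 ✓
B=Z69: 1 row → A = M76 ✓
The only B value with inconsistent A is B=Z46.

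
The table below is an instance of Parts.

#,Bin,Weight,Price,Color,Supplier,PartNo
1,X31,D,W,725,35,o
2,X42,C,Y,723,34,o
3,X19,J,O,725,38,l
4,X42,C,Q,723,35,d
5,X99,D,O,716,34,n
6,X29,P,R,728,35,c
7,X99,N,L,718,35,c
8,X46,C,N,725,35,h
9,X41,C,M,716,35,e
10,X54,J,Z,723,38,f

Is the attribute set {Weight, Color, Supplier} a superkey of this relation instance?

All 10 rows have distinct {Weight, Color, Supplier} values, so {Weight, Color, Supplier} → (all attributes) holds and {Weight, Color, Supplier} is a superkey.

Yes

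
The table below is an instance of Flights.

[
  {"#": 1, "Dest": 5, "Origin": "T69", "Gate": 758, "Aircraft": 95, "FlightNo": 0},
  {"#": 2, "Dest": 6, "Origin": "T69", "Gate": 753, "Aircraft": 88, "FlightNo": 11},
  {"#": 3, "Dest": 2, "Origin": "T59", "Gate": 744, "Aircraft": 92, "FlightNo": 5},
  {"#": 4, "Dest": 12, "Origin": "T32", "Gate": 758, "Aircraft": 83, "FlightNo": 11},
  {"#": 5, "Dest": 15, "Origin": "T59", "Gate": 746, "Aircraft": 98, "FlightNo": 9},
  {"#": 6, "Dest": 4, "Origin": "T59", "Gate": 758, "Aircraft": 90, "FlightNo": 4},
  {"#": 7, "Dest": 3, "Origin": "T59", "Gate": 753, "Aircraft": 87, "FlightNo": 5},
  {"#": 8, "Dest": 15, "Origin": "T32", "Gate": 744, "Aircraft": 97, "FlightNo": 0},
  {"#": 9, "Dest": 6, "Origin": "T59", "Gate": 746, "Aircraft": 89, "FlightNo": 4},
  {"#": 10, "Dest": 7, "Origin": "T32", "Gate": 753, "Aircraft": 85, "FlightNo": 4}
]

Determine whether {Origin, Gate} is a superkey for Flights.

No

Rows 5 and 9 have the same {Origin, Gate} value (Origin=T59, Gate=746) but are distinct tuples, so {Origin, Gate} does not determine every attribute — not a superkey.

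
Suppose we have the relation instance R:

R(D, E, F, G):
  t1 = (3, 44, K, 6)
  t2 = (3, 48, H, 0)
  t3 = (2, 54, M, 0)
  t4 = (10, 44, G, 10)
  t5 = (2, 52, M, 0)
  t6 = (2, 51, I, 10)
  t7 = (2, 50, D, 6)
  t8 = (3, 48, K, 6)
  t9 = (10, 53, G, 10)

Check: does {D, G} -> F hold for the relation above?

Yes

(D=3, G=6): rows 1, 8 → F = K, K ✓
(D=3, G=0): row 2 → F = H ✓
(D=2, G=0): rows 3, 5 → F = M, M ✓
(D=10, G=10): rows 4, 9 → F = G, G ✓
(D=2, G=10): row 6 → F = I ✓
(D=2, G=6): row 7 → F = D ✓
Every {D, G} value is associated with a single F value, so {D, G} -> F holds.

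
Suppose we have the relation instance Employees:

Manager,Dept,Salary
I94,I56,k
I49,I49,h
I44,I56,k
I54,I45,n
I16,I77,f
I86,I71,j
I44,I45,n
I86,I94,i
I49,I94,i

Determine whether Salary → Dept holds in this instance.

Yes

Salary=k: 2 rows → Dept = I56, I56 ✓
Salary=h: 1 row → Dept = I49 ✓
Salary=n: 2 rows → Dept = I45, I45 ✓
Salary=f: 1 row → Dept = I77 ✓
Salary=j: 1 row → Dept = I71 ✓
Salary=i: 2 rows → Dept = I94, I94 ✓
Every Salary value is associated with a single Dept value, so Salary → Dept holds.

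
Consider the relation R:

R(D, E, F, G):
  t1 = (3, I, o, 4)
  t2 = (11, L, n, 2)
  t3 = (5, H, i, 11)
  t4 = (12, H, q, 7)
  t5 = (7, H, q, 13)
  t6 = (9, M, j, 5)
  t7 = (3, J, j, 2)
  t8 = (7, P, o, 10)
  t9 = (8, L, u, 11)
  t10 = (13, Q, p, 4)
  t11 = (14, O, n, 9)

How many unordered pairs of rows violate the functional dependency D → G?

D=3: violating pairs (1,7) — 1 pair.
D=7: violating pairs (5,8) — 1 pair.

2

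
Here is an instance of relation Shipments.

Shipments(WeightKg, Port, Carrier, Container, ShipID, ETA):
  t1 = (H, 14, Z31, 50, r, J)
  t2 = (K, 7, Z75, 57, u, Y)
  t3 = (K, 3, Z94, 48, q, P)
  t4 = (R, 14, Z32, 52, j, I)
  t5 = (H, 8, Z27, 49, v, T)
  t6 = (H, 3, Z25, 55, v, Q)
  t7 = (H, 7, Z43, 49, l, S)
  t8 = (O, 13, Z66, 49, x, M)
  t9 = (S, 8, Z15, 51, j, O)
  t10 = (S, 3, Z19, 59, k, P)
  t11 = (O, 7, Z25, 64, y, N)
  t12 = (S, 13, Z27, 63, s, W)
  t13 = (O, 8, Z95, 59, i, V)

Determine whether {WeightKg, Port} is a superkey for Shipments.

Yes

All 13 rows have distinct {WeightKg, Port} values, so {WeightKg, Port} → (all attributes) holds and {WeightKg, Port} is a superkey.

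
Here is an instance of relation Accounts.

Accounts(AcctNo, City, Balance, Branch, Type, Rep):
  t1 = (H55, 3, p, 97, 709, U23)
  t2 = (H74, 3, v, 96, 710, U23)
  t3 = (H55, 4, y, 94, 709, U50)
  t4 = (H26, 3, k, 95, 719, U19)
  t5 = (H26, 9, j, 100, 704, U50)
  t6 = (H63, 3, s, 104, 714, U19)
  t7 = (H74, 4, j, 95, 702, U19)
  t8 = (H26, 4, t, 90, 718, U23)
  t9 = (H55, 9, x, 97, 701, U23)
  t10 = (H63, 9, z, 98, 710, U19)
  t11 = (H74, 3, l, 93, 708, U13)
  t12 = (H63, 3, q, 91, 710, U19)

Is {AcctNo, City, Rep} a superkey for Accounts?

No

Rows 6 and 12 have the same {AcctNo, City, Rep} value (AcctNo=H63, City=3, Rep=U19) but are distinct tuples, so {AcctNo, City, Rep} does not determine every attribute — not a superkey.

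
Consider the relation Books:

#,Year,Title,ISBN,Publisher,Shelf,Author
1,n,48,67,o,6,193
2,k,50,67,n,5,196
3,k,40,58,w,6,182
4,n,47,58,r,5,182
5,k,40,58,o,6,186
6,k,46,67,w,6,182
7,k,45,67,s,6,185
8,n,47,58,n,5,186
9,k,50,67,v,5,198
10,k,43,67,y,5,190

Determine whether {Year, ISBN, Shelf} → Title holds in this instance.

No

(Year=n, ISBN=67, Shelf=6): row 1 → Title = 48 ✓
(Year=k, ISBN=67, Shelf=5): rows 2, 9, 10 → Title takes values {50, 43} — violation
(Year=k, ISBN=58, Shelf=6): rows 3, 5 → Title = 40, 40 ✓
(Year=n, ISBN=58, Shelf=5): rows 4, 8 → Title = 47, 47 ✓
(Year=k, ISBN=67, Shelf=6): rows 6, 7 → Title takes values {46, 45} — violation
Two rows agree on {Year, ISBN, Shelf} but differ on Title, so {Year, ISBN, Shelf} → Title does not hold.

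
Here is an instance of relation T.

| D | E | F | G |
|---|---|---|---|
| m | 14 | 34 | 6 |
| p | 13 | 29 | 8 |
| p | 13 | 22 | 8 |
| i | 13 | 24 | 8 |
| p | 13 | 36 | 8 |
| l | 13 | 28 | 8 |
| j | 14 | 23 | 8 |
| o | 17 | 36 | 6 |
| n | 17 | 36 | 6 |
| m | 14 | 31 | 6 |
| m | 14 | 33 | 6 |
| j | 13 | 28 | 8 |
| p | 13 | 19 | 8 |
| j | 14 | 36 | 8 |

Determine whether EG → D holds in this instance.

No

(E=14, G=6): 3 rows → D = m, m, m ✓
(E=13, G=8): 7 rows → D takes values {p, i, l, j} — violation
(E=14, G=8): 2 rows → D = j, j ✓
(E=17, G=6): 2 rows → D takes values {o, n} — violation
Two rows agree on EG but differ on D, so EG → D does not hold.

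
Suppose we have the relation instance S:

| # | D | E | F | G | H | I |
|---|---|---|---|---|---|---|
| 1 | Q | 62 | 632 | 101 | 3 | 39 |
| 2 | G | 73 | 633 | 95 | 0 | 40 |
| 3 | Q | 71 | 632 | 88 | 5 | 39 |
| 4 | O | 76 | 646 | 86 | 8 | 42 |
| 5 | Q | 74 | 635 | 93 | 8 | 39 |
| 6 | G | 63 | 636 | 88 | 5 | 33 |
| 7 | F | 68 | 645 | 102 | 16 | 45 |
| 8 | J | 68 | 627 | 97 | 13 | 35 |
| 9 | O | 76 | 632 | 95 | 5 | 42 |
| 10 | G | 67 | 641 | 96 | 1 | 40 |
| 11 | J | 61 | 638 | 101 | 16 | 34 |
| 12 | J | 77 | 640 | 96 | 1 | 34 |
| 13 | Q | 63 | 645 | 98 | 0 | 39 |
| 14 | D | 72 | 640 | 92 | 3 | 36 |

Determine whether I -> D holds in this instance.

Yes

I=39: rows 1, 3, 5, 13 → D = Q, Q, Q, Q ✓
I=40: rows 2, 10 → D = G, G ✓
I=42: rows 4, 9 → D = O, O ✓
I=33: row 6 → D = G ✓
I=45: row 7 → D = F ✓
I=35: row 8 → D = J ✓
I=34: rows 11, 12 → D = J, J ✓
I=36: row 14 → D = D ✓
Every I value is associated with a single D value, so I -> D holds.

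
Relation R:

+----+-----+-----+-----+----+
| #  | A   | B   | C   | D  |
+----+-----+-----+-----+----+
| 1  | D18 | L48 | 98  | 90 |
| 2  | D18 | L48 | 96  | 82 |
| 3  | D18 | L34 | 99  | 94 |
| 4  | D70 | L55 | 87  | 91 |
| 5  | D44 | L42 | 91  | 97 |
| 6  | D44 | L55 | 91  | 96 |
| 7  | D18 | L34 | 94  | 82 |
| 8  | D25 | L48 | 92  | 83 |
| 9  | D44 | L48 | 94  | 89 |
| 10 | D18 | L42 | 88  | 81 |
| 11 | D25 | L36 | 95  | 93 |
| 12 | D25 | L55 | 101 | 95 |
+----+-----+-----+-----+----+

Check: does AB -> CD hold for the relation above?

No

(A=D18, B=L48): rows 1, 2 → {C,D} takes values {(98, 90), (96, 82)} — violation
(A=D18, B=L34): rows 3, 7 → {C,D} takes values {(99, 94), (94, 82)} — violation
(A=D70, B=L55): row 4 → {C,D} = (87, 91) ✓
(A=D44, B=L42): row 5 → {C,D} = (91, 97) ✓
(A=D44, B=L55): row 6 → {C,D} = (91, 96) ✓
(A=D25, B=L48): row 8 → {C,D} = (92, 83) ✓
(A=D44, B=L48): row 9 → {C,D} = (94, 89) ✓
(A=D18, B=L42): row 10 → {C,D} = (88, 81) ✓
(A=D25, B=L36): row 11 → {C,D} = (95, 93) ✓
(A=D25, B=L55): row 12 → {C,D} = (101, 95) ✓
Two rows agree on AB but differ on CD, so AB -> CD does not hold.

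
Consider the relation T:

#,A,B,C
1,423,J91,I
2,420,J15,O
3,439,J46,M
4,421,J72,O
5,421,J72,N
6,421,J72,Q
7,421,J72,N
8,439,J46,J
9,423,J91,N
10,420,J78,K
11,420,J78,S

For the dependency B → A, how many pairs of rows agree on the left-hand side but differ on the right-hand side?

0

B=J91: all 2 rows agree on A — 0 pairs.
B=J46: all 2 rows agree on A — 0 pairs.
B=J72: all 4 rows agree on A — 0 pairs.
B=J78: all 2 rows agree on A — 0 pairs.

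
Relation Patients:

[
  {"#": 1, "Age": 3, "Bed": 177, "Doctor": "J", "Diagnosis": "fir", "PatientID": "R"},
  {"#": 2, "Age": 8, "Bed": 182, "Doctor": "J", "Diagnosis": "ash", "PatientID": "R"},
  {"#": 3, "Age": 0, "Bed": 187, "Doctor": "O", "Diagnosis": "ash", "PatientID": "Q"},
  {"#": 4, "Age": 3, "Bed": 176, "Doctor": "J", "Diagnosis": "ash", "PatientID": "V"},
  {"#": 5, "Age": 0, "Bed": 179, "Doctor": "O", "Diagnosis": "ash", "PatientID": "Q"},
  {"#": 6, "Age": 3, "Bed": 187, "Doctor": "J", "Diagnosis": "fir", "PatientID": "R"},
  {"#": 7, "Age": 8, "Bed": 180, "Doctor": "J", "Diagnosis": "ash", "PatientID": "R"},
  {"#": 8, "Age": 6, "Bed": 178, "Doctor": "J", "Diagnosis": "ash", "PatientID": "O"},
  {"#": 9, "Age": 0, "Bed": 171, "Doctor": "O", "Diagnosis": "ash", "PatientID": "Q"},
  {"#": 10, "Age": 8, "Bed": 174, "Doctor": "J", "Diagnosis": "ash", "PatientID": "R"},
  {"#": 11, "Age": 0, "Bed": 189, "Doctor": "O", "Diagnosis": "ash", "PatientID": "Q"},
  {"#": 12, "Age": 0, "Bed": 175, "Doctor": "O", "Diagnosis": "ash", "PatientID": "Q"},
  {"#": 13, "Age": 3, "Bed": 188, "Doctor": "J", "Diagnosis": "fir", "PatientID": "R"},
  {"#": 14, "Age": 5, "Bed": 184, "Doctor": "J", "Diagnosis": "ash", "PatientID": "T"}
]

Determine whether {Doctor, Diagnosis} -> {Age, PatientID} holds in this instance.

No

(Doctor=J, Diagnosis=fir): rows 1, 6, 13 → {Age,PatientID} = (3, R), (3, R), (3, R) ✓
(Doctor=J, Diagnosis=ash): rows 2, 4, 7, 8, 10, 14 → {Age,PatientID} takes values {(8, R), (3, V), (6, O), (5, T)} — violation
(Doctor=O, Diagnosis=ash): rows 3, 5, 9, 11, 12 → {Age,PatientID} = (0, Q), (0, Q), (0, Q), (0, Q), (0, Q) ✓
Two rows agree on {Doctor, Diagnosis} but differ on {Age, PatientID}, so {Doctor, Diagnosis} -> {Age, PatientID} does not hold.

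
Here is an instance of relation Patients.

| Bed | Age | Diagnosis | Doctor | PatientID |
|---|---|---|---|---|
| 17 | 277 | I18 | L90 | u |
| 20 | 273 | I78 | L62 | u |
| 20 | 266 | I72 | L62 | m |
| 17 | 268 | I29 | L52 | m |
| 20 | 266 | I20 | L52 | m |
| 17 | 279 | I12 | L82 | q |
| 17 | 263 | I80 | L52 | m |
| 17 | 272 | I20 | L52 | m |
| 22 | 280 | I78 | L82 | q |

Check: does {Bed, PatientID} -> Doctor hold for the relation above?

(Bed=17, PatientID=u): 1 row → Doctor = L90 ✓
(Bed=20, PatientID=u): 1 row → Doctor = L62 ✓
(Bed=20, PatientID=m): 2 rows → Doctor takes values {L62, L52} — violation
(Bed=17, PatientID=m): 3 rows → Doctor = L52, L52, L52 ✓
(Bed=17, PatientID=q): 1 row → Doctor = L82 ✓
(Bed=22, PatientID=q): 1 row → Doctor = L82 ✓
Two rows agree on {Bed, PatientID} but differ on Doctor, so {Bed, PatientID} -> Doctor does not hold.

No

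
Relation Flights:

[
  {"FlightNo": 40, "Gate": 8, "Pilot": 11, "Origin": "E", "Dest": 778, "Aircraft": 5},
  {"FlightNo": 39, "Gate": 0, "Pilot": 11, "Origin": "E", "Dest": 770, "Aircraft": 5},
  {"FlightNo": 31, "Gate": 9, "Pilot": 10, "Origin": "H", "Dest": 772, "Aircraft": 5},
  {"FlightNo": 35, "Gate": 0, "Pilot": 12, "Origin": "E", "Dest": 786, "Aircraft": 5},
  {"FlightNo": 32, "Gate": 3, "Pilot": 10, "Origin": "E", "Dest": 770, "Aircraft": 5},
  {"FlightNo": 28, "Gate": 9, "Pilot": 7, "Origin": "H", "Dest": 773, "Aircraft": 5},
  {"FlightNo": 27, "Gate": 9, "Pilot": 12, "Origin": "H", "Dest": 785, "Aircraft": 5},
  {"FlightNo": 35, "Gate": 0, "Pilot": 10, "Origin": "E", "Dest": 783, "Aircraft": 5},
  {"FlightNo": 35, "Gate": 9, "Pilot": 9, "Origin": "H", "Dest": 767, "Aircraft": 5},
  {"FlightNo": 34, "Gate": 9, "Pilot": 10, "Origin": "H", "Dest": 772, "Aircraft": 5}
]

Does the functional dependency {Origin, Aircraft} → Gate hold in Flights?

No

(Origin=E, Aircraft=5): 5 rows → Gate takes values {8, 0, 3} — violation
(Origin=H, Aircraft=5): 5 rows → Gate = 9, 9, 9, 9, 9 ✓
Two rows agree on {Origin, Aircraft} but differ on Gate, so {Origin, Aircraft} → Gate does not hold.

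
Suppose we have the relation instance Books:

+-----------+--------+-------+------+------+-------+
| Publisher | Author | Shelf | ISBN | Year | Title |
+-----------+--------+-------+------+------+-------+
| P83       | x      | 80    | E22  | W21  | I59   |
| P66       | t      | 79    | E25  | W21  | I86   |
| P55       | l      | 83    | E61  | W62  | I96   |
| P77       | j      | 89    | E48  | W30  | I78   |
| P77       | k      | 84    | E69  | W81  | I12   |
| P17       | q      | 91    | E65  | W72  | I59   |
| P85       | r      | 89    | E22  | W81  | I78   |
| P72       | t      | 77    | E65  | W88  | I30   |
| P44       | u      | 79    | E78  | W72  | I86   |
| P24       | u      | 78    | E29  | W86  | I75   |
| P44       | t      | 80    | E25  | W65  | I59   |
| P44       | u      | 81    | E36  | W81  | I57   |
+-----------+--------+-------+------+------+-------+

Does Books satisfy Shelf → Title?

Shelf=80: 2 rows → Title = I59, I59 ✓
Shelf=79: 2 rows → Title = I86, I86 ✓
Shelf=83: 1 row → Title = I96 ✓
Shelf=89: 2 rows → Title = I78, I78 ✓
Shelf=84: 1 row → Title = I12 ✓
Shelf=91: 1 row → Title = I59 ✓
Shelf=77: 1 row → Title = I30 ✓
Shelf=78: 1 row → Title = I75 ✓
Shelf=81: 1 row → Title = I57 ✓
Every Shelf value is associated with a single Title value, so Shelf → Title holds.

Yes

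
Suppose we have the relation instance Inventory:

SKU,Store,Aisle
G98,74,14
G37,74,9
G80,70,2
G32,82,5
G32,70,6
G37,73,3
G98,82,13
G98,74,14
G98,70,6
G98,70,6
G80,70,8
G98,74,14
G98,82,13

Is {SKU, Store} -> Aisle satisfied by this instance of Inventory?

(SKU=G98, Store=74): 3 rows → Aisle = 14, 14, 14 ✓
(SKU=G37, Store=74): 1 row → Aisle = 9 ✓
(SKU=G80, Store=70): 2 rows → Aisle takes values {2, 8} — violation
(SKU=G32, Store=82): 1 row → Aisle = 5 ✓
(SKU=G32, Store=70): 1 row → Aisle = 6 ✓
(SKU=G37, Store=73): 1 row → Aisle = 3 ✓
(SKU=G98, Store=82): 2 rows → Aisle = 13, 13 ✓
(SKU=G98, Store=70): 2 rows → Aisle = 6, 6 ✓
Two rows agree on {SKU, Store} but differ on Aisle, so {SKU, Store} -> Aisle does not hold.

No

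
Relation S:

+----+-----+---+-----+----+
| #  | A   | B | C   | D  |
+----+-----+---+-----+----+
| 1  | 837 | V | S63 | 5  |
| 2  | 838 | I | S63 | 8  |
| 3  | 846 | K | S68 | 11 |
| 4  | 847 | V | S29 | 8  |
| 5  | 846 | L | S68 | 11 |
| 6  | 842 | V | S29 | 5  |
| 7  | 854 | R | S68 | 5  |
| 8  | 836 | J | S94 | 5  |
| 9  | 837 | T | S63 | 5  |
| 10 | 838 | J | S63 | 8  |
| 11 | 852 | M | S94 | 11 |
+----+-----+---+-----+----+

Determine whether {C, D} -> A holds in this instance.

Yes

(C=S63, D=5): rows 1, 9 → A = 837, 837 ✓
(C=S63, D=8): rows 2, 10 → A = 838, 838 ✓
(C=S68, D=11): rows 3, 5 → A = 846, 846 ✓
(C=S29, D=8): row 4 → A = 847 ✓
(C=S29, D=5): row 6 → A = 842 ✓
(C=S68, D=5): row 7 → A = 854 ✓
(C=S94, D=5): row 8 → A = 836 ✓
(C=S94, D=11): row 11 → A = 852 ✓
Every {C, D} value is associated with a single A value, so {C, D} -> A holds.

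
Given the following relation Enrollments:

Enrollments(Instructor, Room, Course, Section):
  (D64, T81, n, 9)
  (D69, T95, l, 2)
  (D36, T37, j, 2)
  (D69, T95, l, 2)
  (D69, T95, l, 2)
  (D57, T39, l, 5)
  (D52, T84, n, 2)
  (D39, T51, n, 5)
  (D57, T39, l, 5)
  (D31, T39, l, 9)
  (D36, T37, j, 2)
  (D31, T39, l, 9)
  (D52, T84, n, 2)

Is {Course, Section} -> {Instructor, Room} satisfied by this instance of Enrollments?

Yes

(Course=n, Section=9): 1 row → {Instructor,Room} = (D64, T81) ✓
(Course=l, Section=2): 3 rows → {Instructor,Room} = (D69, T95), (D69, T95), (D69, T95) ✓
(Course=j, Section=2): 2 rows → {Instructor,Room} = (D36, T37), (D36, T37) ✓
(Course=l, Section=5): 2 rows → {Instructor,Room} = (D57, T39), (D57, T39) ✓
(Course=n, Section=2): 2 rows → {Instructor,Room} = (D52, T84), (D52, T84) ✓
(Course=n, Section=5): 1 row → {Instructor,Room} = (D39, T51) ✓
(Course=l, Section=9): 2 rows → {Instructor,Room} = (D31, T39), (D31, T39) ✓
Every {Course, Section} value is associated with a single {Instructor, Room} value, so {Course, Section} -> {Instructor, Room} holds.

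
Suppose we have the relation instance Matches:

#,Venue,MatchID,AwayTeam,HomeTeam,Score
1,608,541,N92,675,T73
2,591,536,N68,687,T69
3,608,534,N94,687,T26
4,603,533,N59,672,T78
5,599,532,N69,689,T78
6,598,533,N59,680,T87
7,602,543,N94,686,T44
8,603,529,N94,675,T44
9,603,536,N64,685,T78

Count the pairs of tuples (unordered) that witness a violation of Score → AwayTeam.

Score=T78: violating pairs (4,5), (4,9), (5,9) — 3 pairs.
Score=T44: all 2 rows agree on AwayTeam — 0 pairs.

3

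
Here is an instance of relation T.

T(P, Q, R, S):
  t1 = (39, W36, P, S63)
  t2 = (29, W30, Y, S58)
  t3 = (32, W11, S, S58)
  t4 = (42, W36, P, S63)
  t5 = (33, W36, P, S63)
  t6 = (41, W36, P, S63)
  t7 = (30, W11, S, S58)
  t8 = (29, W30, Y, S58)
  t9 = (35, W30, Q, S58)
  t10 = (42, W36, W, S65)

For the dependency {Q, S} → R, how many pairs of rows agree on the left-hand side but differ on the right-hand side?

(Q=W36, S=S63): all 4 rows agree on R — 0 pairs.
(Q=W30, S=S58): violating pairs (2,9), (8,9) — 2 pairs.
(Q=W11, S=S58): all 2 rows agree on R — 0 pairs.

2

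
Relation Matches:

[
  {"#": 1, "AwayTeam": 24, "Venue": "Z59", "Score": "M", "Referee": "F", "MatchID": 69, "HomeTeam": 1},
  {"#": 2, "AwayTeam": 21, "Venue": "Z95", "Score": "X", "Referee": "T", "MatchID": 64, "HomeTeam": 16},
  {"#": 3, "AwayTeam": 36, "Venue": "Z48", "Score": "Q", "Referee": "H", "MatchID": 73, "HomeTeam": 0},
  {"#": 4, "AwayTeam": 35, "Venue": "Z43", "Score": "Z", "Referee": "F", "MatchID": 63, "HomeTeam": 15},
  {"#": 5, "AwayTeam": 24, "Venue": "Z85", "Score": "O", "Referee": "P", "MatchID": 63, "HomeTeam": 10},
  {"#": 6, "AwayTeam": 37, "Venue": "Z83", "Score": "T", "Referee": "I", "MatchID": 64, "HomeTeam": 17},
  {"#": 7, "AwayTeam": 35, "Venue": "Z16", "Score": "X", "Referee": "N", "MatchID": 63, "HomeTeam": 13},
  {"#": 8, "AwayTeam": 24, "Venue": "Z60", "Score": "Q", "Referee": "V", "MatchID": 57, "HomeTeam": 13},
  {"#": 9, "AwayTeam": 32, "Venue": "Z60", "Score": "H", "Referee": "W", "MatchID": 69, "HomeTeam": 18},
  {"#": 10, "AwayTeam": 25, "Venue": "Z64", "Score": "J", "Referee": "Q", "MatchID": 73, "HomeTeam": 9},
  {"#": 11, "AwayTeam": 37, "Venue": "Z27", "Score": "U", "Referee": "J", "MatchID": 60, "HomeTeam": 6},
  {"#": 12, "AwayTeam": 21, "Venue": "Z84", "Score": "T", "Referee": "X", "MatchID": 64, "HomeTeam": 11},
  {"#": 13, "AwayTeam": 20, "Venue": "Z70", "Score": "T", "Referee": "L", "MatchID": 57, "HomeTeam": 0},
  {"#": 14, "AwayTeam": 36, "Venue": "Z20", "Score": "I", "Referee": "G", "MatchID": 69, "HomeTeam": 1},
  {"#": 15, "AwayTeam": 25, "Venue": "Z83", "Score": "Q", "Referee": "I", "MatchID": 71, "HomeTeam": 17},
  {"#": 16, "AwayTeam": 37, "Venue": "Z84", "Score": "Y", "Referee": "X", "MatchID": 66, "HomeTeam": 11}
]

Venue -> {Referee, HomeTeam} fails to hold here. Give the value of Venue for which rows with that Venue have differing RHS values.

Venue=Z59: row 1 → {Referee,HomeTeam} = (F, 1) ✓
Venue=Z95: row 2 → {Referee,HomeTeam} = (T, 16) ✓
Venue=Z48: row 3 → {Referee,HomeTeam} = (H, 0) ✓
Venue=Z43: row 4 → {Referee,HomeTeam} = (F, 15) ✓
Venue=Z85: row 5 → {Referee,HomeTeam} = (P, 10) ✓
Venue=Z83: rows 6, 15 → {Referee,HomeTeam} = (I, 17), (I, 17) ✓
Venue=Z16: row 7 → {Referee,HomeTeam} = (N, 13) ✓
Venue=Z60: rows 8, 9 → {Referee,HomeTeam} takes values {(V, 13), (W, 18)} — violation
Venue=Z64: row 10 → {Referee,HomeTeam} = (Q, 9) ✓
Venue=Z27: row 11 → {Referee,HomeTeam} = (J, 6) ✓
Venue=Z84: rows 12, 16 → {Referee,HomeTeam} = (X, 11), (X, 11) ✓
Venue=Z70: row 13 → {Referee,HomeTeam} = (L, 0) ✓
Venue=Z20: row 14 → {Referee,HomeTeam} = (G, 1) ✓
The only Venue value with inconsistent RHS is Venue=Z60.

Z60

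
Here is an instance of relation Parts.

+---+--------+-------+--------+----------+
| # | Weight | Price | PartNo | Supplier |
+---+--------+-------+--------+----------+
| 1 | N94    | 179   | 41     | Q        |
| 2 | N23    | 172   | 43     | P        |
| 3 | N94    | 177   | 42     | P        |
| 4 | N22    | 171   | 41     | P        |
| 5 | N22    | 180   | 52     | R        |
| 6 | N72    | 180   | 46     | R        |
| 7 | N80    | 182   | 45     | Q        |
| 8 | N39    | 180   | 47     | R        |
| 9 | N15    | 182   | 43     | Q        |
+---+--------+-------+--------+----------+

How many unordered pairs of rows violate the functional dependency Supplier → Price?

5

Supplier=Q: violating pairs (1,7), (1,9) — 2 pairs.
Supplier=P: violating pairs (2,3), (2,4), (3,4) — 3 pairs.
Supplier=R: all 3 rows agree on Price — 0 pairs.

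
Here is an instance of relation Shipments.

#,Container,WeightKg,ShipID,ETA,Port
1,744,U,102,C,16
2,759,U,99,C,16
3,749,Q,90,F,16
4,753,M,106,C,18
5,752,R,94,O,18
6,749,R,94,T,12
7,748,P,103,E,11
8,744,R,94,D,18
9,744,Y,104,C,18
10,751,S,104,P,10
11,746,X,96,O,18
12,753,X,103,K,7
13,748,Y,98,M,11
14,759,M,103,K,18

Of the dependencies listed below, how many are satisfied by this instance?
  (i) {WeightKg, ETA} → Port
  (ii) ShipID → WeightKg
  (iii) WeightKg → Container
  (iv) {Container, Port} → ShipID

(i) {WeightKg, ETA} → Port: every LHS value maps to a single RHS value — holds.
(ii) ShipID → WeightKg: ShipID=103: rows 7, 12, 14 → WeightKg takes values {P, X, M} — violation; ShipID=104: rows 9, 10 → WeightKg takes values {Y, S} — violation — fails.
(iii) WeightKg → Container: WeightKg=U: rows 1, 2 → Container takes values {744, 759} — violation; WeightKg=M: rows 4, 14 → Container takes values {753, 759} — violation; WeightKg=R: rows 5, 6, 8 → Container takes values {752, 749, 744} — violation; WeightKg=Y: rows 9, 13 → Container takes values {744, 748} — violation; WeightKg=X: rows 11, 12 → Container takes values {746, 753} — violation — fails.
(iv) {Container, Port} → ShipID: (Container=748, Port=11): rows 7, 13 → ShipID takes values {103, 98} — violation; (Container=744, Port=18): rows 8, 9 → ShipID takes values {94, 104} — violation — fails.
1 of the 4 dependencies holds.

1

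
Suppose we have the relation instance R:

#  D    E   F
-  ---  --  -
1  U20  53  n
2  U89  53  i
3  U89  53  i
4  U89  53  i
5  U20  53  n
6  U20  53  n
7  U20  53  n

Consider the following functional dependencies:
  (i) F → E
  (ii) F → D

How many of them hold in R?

(i) F → E: every LHS value maps to a single RHS value — holds.
(ii) F → D: every LHS value maps to a single RHS value — holds.
2 of the 2 dependencies hold.

2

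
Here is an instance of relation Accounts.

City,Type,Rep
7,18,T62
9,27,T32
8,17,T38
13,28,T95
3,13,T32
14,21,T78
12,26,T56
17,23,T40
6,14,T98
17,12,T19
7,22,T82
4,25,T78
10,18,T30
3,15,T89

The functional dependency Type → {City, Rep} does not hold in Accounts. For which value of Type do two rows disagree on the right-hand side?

18

Type=18: 2 rows → {City,Rep} takes values {(7, T62), (10, T30)} — violation
Type=27: 1 row → {City,Rep} = (9, T32) ✓
Type=17: 1 row → {City,Rep} = (8, T38) ✓
Type=28: 1 row → {City,Rep} = (13, T95) ✓
Type=13: 1 row → {City,Rep} = (3, T32) ✓
Type=21: 1 row → {City,Rep} = (14, T78) ✓
Type=26: 1 row → {City,Rep} = (12, T56) ✓
Type=23: 1 row → {City,Rep} = (17, T40) ✓
Type=14: 1 row → {City,Rep} = (6, T98) ✓
Type=12: 1 row → {City,Rep} = (17, T19) ✓
Type=22: 1 row → {City,Rep} = (7, T82) ✓
Type=25: 1 row → {City,Rep} = (4, T78) ✓
Type=15: 1 row → {City,Rep} = (3, T89) ✓
The only Type value with inconsistent RHS is Type=18.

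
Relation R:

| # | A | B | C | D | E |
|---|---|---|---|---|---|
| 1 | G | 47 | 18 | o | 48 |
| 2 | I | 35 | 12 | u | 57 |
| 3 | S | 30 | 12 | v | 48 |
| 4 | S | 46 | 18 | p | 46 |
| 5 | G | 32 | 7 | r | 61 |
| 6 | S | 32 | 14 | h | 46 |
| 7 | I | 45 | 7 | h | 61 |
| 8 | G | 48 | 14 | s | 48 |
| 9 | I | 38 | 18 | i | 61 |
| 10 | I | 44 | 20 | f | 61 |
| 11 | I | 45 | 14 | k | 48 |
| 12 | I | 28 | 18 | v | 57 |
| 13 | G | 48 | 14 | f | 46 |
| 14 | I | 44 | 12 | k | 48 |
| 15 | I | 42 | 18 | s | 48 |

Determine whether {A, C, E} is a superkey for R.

Yes

All 15 rows have distinct {A, C, E} values, so {A, C, E} → (all attributes) holds and {A, C, E} is a superkey.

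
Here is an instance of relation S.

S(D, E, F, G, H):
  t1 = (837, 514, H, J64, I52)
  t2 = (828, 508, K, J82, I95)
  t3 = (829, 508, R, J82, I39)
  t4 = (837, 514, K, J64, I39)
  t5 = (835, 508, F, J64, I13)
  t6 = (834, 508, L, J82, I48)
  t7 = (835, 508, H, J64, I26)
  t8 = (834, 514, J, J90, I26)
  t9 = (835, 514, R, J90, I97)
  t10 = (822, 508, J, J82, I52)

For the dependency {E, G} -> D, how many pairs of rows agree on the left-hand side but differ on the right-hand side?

(E=514, G=J64): all 2 rows agree on D — 0 pairs.
(E=508, G=J82): violating pairs (2,3), (2,6), (2,10), (3,6), (3,10), (6,10) — 6 pairs.
(E=508, G=J64): all 2 rows agree on D — 0 pairs.
(E=514, G=J90): violating pairs (8,9) — 1 pair.

7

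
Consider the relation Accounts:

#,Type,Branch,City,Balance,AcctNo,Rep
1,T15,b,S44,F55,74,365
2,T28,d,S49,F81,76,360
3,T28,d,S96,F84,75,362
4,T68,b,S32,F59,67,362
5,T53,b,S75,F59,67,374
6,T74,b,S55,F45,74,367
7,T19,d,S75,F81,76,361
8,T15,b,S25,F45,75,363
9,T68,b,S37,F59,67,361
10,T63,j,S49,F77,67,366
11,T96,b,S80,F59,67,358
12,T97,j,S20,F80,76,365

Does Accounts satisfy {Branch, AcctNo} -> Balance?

(Branch=b, AcctNo=74): rows 1, 6 → Balance takes values {F55, F45} — violation
(Branch=d, AcctNo=76): rows 2, 7 → Balance = F81, F81 ✓
(Branch=d, AcctNo=75): row 3 → Balance = F84 ✓
(Branch=b, AcctNo=67): rows 4, 5, 9, 11 → Balance = F59, F59, F59, F59 ✓
(Branch=b, AcctNo=75): row 8 → Balance = F45 ✓
(Branch=j, AcctNo=67): row 10 → Balance = F77 ✓
(Branch=j, AcctNo=76): row 12 → Balance = F80 ✓
Two rows agree on {Branch, AcctNo} but differ on Balance, so {Branch, AcctNo} -> Balance does not hold.

No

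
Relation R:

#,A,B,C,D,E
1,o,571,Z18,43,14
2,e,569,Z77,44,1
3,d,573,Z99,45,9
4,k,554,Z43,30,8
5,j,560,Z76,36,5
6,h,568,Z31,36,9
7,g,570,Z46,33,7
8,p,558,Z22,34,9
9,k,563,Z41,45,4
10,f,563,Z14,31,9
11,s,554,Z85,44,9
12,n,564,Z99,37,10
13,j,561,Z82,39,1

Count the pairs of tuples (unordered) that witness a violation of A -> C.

2

A=k: violating pairs (4,9) — 1 pair.
A=j: violating pairs (5,13) — 1 pair.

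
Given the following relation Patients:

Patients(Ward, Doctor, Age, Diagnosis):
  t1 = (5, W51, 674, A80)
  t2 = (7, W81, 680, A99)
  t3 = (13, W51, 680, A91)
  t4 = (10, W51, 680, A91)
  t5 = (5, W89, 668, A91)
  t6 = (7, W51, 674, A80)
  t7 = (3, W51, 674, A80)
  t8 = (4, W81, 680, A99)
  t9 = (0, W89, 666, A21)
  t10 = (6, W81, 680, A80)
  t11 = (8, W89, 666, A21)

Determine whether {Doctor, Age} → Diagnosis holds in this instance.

No

(Doctor=W51, Age=674): rows 1, 6, 7 → Diagnosis = A80, A80, A80 ✓
(Doctor=W81, Age=680): rows 2, 8, 10 → Diagnosis takes values {A99, A80} — violation
(Doctor=W51, Age=680): rows 3, 4 → Diagnosis = A91, A91 ✓
(Doctor=W89, Age=668): row 5 → Diagnosis = A91 ✓
(Doctor=W89, Age=666): rows 9, 11 → Diagnosis = A21, A21 ✓
Two rows agree on {Doctor, Age} but differ on Diagnosis, so {Doctor, Age} → Diagnosis does not hold.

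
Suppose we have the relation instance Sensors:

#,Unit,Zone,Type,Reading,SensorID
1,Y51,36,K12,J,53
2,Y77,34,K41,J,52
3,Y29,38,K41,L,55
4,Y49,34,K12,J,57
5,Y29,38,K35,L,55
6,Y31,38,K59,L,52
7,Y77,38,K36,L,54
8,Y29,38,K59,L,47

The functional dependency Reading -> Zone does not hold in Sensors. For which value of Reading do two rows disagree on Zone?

J

Reading=J: rows 1, 2, 4 → Zone takes values {36, 34} — violation
Reading=L: rows 3, 5, 6, 7, 8 → Zone = 38, 38, 38, 38, 38 ✓
The only Reading value with inconsistent Zone is Reading=J.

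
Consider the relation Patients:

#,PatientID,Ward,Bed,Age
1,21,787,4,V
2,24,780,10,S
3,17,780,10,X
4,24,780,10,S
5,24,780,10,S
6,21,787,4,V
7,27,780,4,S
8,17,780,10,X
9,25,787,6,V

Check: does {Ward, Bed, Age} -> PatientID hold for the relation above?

Yes

(Ward=787, Bed=4, Age=V): rows 1, 6 → PatientID = 21, 21 ✓
(Ward=780, Bed=10, Age=S): rows 2, 4, 5 → PatientID = 24, 24, 24 ✓
(Ward=780, Bed=10, Age=X): rows 3, 8 → PatientID = 17, 17 ✓
(Ward=780, Bed=4, Age=S): row 7 → PatientID = 27 ✓
(Ward=787, Bed=6, Age=V): row 9 → PatientID = 25 ✓
Every {Ward, Bed, Age} value is associated with a single PatientID value, so {Ward, Bed, Age} -> PatientID holds.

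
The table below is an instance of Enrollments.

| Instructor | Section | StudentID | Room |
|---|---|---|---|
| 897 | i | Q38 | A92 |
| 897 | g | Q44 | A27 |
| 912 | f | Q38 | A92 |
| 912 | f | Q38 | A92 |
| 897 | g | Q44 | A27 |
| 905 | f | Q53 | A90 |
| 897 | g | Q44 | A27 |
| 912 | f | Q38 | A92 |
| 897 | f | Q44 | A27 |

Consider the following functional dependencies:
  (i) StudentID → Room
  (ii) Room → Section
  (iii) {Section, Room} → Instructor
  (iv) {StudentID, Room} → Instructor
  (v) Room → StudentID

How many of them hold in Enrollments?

3

(i) StudentID → Room: every LHS value maps to a single RHS value — holds.
(ii) Room → Section: Room=A92: 4 rows → Section takes values {i, f} — violation; Room=A27: 4 rows → Section takes values {g, f} — violation — fails.
(iii) {Section, Room} → Instructor: every LHS value maps to a single RHS value — holds.
(iv) {StudentID, Room} → Instructor: (StudentID=Q38, Room=A92): 4 rows → Instructor takes values {897, 912} — violation — fails.
(v) Room → StudentID: every LHS value maps to a single RHS value — holds.
3 of the 5 dependencies hold.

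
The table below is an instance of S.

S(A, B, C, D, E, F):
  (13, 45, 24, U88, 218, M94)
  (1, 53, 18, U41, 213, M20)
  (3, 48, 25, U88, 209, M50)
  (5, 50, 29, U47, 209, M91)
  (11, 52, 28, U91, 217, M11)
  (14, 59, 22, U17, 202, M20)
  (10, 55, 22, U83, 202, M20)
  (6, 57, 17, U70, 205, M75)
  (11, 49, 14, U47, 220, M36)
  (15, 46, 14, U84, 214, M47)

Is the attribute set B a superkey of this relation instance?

All 10 rows have distinct B values, so B → (all attributes) holds and B is a superkey.

Yes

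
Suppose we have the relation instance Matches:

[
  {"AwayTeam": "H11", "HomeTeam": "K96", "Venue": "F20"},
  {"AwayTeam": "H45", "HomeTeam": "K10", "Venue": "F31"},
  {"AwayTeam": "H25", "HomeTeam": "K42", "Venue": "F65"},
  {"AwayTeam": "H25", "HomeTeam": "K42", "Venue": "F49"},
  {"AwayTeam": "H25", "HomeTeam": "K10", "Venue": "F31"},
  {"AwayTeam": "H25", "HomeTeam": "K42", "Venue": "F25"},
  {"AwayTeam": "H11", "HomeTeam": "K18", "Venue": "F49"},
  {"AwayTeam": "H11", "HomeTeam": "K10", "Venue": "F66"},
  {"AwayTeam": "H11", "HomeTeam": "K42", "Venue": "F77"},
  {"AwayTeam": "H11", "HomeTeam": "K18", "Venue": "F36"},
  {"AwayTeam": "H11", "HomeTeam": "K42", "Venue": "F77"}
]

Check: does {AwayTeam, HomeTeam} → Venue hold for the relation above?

No

(AwayTeam=H11, HomeTeam=K96): 1 row → Venue = F20 ✓
(AwayTeam=H45, HomeTeam=K10): 1 row → Venue = F31 ✓
(AwayTeam=H25, HomeTeam=K42): 3 rows → Venue takes values {F65, F49, F25} — violation
(AwayTeam=H25, HomeTeam=K10): 1 row → Venue = F31 ✓
(AwayTeam=H11, HomeTeam=K18): 2 rows → Venue takes values {F49, F36} — violation
(AwayTeam=H11, HomeTeam=K10): 1 row → Venue = F66 ✓
(AwayTeam=H11, HomeTeam=K42): 2 rows → Venue = F77, F77 ✓
Two rows agree on {AwayTeam, HomeTeam} but differ on Venue, so {AwayTeam, HomeTeam} → Venue does not hold.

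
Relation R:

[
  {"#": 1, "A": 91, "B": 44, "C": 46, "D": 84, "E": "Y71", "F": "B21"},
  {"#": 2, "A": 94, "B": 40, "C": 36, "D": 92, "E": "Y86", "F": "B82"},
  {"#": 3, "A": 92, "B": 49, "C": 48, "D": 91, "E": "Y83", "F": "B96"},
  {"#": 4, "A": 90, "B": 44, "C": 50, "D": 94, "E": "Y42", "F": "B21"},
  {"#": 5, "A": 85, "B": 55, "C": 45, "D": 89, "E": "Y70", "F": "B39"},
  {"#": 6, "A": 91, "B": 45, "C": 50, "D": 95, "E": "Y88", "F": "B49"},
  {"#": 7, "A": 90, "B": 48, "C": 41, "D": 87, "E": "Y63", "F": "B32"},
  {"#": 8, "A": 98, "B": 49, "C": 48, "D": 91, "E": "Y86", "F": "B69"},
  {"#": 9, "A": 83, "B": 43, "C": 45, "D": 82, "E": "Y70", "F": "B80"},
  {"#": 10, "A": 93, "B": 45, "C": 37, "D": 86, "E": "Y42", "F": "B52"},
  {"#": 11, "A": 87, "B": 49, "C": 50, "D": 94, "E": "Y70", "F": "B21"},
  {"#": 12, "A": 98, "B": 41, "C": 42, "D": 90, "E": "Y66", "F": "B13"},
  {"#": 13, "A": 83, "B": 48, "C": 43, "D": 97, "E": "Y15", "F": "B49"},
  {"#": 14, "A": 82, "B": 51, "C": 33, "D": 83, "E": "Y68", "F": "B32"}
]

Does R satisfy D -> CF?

D=84: row 1 → {C,F} = (46, B21) ✓
D=92: row 2 → {C,F} = (36, B82) ✓
D=91: rows 3, 8 → {C,F} takes values {(48, B96), (48, B69)} — violation
D=94: rows 4, 11 → {C,F} = (50, B21), (50, B21) ✓
D=89: row 5 → {C,F} = (45, B39) ✓
D=95: row 6 → {C,F} = (50, B49) ✓
D=87: row 7 → {C,F} = (41, B32) ✓
D=82: row 9 → {C,F} = (45, B80) ✓
D=86: row 10 → {C,F} = (37, B52) ✓
D=90: row 12 → {C,F} = (42, B13) ✓
D=97: row 13 → {C,F} = (43, B49) ✓
D=83: row 14 → {C,F} = (33, B32) ✓
Two rows agree on D but differ on CF, so D -> CF does not hold.

No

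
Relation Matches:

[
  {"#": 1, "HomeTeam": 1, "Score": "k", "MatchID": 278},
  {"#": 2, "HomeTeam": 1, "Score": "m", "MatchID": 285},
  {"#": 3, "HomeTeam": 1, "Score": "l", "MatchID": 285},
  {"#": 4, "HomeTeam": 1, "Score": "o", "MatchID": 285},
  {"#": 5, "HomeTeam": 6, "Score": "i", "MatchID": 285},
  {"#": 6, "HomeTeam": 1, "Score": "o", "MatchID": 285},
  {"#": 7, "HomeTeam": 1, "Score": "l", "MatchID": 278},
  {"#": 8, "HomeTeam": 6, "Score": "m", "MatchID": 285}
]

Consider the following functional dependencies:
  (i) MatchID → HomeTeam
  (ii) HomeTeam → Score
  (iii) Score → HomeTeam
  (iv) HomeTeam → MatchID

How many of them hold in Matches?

0

(i) MatchID → HomeTeam: MatchID=285: rows 2, 3, 4, 5, 6, 8 → HomeTeam takes values {1, 6} — violation — fails.
(ii) HomeTeam → Score: HomeTeam=1: rows 1, 2, 3, 4, 6, 7 → Score takes values {k, m, l, o} — violation; HomeTeam=6: rows 5, 8 → Score takes values {i, m} — violation — fails.
(iii) Score → HomeTeam: Score=m: rows 2, 8 → HomeTeam takes values {1, 6} — violation — fails.
(iv) HomeTeam → MatchID: HomeTeam=1: rows 1, 2, 3, 4, 6, 7 → MatchID takes values {278, 285} — violation — fails.
None of the 4 dependencies hold.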